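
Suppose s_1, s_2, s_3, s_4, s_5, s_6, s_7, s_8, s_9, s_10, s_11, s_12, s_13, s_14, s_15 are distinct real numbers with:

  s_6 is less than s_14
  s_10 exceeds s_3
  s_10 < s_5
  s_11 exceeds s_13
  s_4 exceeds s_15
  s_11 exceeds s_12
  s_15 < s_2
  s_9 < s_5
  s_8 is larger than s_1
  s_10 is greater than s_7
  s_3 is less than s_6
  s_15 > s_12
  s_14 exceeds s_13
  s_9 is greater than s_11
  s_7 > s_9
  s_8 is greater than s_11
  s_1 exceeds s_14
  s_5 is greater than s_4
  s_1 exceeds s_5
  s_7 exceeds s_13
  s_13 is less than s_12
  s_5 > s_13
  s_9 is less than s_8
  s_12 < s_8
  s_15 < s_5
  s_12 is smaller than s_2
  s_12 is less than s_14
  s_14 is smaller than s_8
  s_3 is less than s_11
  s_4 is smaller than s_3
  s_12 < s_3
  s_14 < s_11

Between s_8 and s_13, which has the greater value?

Link the given pairs in sequence: s_13 < s_12; s_12 < s_15; s_15 < s_4; s_4 < s_3; s_3 < s_6; s_6 < s_14; s_14 < s_11; s_11 < s_9; s_9 < s_7; s_7 < s_10; s_10 < s_5; s_5 < s_1; s_1 < s_8.
Chaining these gives s_13 < s_12 < s_15 < s_4 < s_3 < s_6 < s_14 < s_11 < s_9 < s_7 < s_10 < s_5 < s_1 < s_8.
So s_13 < s_8; s_8 is the larger of the two.

s_8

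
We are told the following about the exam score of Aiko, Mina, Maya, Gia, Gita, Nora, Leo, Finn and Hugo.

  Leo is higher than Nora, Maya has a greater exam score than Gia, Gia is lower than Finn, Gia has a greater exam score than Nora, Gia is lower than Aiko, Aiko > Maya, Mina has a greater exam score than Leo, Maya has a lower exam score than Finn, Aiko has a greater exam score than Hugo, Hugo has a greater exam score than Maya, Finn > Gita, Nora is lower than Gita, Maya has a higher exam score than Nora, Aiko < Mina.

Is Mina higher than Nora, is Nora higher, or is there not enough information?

Link the given pairs in sequence: Nora < Gia; Gia < Maya; Maya < Hugo; Hugo < Aiko; Aiko < Mina.
Together: Nora < Gia < Maya < Hugo < Aiko < Mina.
So Mina is higher.

Mina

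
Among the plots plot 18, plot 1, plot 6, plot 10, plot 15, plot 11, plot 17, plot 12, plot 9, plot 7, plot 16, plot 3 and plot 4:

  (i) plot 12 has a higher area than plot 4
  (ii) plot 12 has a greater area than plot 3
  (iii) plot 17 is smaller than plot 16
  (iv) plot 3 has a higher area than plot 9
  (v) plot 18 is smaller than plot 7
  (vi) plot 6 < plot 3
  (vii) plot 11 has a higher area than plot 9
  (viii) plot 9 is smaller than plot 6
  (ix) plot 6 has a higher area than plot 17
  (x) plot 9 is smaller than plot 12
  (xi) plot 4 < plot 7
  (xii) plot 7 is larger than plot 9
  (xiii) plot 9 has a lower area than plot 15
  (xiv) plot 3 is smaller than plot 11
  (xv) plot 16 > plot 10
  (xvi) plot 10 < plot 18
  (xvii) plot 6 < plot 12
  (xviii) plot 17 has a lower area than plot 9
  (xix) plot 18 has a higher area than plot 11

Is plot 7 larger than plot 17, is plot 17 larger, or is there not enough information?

plot 7

The relevant relations are plot 17 < plot 9; plot 9 < plot 3; plot 3 < plot 11; plot 11 < plot 18; plot 18 < plot 7.
Chaining these gives plot 17 < plot 9 < plot 3 < plot 11 < plot 18 < plot 7.
So plot 7 is larger.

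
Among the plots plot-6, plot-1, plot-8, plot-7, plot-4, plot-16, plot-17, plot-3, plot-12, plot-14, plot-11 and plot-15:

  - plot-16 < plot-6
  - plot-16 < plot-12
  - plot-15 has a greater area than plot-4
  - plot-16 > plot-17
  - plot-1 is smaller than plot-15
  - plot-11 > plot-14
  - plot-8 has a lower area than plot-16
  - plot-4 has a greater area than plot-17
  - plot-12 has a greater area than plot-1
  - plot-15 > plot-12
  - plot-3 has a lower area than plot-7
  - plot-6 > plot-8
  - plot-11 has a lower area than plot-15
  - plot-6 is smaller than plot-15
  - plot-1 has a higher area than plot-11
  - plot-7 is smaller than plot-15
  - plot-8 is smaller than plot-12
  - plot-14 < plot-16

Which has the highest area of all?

plot-14 is not greatest since plot-14 < plot-11; plot-3 is not greatest since plot-3 < plot-7; plot-17 is not greatest since plot-17 < plot-16; plot-11 is not greatest since plot-11 < plot-1; plot-8 is not greatest since plot-8 < plot-6; plot-16 is not greatest since plot-16 < plot-12; plot-4 is not greatest since plot-4 < plot-15; plot-1 is not greatest since plot-1 < plot-12; plot-12 is not greatest since plot-12 < plot-15; plot-7 is not greatest since plot-7 < plot-15; plot-6 is not greatest since plot-6 < plot-15.
Only plot-15 has nothing above it, so plot-15 is the highest area.

plot-15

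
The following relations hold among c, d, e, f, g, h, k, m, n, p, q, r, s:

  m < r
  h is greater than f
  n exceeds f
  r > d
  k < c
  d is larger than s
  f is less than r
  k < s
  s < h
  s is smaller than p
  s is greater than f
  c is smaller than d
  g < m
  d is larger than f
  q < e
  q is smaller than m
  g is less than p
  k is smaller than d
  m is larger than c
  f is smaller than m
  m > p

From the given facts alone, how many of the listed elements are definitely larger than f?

7

Directly above f: s, h, d, m, r, n.
One step further: p (7 so far).
Nothing else is reachable above f; 7 in all.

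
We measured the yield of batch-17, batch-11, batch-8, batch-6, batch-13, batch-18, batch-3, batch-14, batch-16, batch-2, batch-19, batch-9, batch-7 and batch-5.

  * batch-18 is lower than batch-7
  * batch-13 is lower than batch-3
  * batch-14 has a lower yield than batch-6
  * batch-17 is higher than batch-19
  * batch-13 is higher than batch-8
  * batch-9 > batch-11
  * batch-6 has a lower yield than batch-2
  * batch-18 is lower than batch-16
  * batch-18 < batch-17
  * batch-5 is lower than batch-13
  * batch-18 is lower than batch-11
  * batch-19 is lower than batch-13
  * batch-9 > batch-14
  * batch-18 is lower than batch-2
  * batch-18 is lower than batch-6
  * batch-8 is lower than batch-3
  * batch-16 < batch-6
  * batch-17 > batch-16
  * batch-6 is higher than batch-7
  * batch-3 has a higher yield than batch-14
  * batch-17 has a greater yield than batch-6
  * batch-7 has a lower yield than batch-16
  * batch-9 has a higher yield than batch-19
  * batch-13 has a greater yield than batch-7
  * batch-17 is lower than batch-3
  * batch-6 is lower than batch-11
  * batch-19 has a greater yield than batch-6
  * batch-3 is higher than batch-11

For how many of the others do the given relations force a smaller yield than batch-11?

5

Directly below batch-11: batch-18, batch-6.
One step further: batch-7, batch-16, batch-14 (5 so far).
No other element is forced below batch-11 by the given relations, so the count is 5.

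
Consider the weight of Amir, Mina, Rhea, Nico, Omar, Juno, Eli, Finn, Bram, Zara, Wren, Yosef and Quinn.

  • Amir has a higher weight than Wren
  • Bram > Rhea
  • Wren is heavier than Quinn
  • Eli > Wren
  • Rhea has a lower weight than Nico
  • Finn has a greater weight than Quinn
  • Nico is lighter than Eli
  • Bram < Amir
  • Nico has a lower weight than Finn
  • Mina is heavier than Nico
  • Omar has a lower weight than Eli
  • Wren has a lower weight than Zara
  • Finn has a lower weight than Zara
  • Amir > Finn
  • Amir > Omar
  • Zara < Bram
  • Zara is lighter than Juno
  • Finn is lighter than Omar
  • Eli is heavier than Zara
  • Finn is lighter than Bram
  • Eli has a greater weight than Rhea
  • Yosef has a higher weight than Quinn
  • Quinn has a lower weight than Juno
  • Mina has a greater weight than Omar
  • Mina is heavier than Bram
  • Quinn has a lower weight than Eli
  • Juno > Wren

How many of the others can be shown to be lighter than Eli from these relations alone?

Directly below Eli: Rhea, Nico, Quinn, Wren, Zara, Omar.
One step further: Finn (7 so far).
Nothing else is reachable below Eli; 7 in all.

7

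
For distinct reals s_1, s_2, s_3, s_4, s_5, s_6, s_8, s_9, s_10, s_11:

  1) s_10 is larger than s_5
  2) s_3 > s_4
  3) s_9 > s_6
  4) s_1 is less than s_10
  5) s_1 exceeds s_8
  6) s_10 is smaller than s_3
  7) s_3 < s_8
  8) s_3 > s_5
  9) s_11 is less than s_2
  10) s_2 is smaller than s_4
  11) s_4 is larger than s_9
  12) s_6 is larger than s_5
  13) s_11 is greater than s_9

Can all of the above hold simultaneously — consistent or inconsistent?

We have s_10 < s_3 stated directly, yet also s_3 < s_8 < s_1 < s_10 by chaining the others — so s_3 < s_10. Contradiction.

inconsistent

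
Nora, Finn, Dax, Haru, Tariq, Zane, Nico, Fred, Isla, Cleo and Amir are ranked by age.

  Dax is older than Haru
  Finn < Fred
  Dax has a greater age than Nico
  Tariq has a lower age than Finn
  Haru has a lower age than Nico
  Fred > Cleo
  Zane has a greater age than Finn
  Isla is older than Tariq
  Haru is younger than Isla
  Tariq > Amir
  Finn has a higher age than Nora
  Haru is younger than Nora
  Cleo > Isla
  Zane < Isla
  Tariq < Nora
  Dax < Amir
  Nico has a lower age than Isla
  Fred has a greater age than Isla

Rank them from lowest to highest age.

Haru < Nico < Dax < Amir < Tariq < Nora < Finn < Zane < Isla < Cleo < Fred

The consecutive links are each given: Haru < Nico; Nico < Dax; Dax < Amir; Amir < Tariq; Tariq < Nora; Nora < Finn; Finn < Zane; Zane < Isla; Isla < Cleo; Cleo < Fred.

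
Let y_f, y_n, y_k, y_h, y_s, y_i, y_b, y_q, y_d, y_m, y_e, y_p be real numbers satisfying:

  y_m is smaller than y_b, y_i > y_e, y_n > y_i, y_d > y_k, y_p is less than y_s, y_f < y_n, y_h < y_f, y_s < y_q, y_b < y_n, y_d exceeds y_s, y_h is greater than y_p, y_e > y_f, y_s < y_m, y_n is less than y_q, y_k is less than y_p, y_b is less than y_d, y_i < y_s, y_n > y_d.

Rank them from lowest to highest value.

y_k < y_p < y_h < y_f < y_e < y_i < y_s < y_m < y_b < y_d < y_n < y_q

Each adjacent pair is fixed by a given relation: y_k < y_p; y_p < y_h; y_h < y_f; y_f < y_e; y_e < y_i; y_i < y_s; y_s < y_m; y_m < y_b; y_b < y_d; y_d < y_n; y_n < y_q. Chaining them end to end gives the full order.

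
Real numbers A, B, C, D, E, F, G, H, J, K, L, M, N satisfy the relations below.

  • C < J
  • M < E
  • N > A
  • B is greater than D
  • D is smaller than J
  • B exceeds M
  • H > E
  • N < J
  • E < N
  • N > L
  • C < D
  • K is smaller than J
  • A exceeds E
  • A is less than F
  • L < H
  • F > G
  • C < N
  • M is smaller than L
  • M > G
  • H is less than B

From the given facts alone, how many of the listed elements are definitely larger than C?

Directly above C: D, N, J.
One step further: B (4 so far).
Nothing else is reachable above C; 4 in all.

4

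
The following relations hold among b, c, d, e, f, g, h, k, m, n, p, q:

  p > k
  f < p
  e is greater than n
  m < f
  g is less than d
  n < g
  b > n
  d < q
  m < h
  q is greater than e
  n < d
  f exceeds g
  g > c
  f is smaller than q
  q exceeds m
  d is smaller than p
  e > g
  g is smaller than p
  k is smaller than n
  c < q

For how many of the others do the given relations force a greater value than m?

From m the given relations immediately reach h, f, q.
From those, p — 4 in total.
Nothing else is reachable above m; 4 in all.

4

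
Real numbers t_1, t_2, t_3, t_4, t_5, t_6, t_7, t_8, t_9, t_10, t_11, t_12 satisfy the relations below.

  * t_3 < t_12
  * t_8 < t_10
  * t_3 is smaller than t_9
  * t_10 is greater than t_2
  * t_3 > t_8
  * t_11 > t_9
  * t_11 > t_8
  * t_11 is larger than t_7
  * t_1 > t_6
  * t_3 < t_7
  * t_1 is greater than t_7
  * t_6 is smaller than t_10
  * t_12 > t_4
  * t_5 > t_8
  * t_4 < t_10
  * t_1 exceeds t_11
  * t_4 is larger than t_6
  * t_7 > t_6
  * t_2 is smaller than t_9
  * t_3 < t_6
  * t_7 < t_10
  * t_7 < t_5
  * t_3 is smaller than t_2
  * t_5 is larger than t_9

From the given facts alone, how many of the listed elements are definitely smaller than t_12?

4

Directly below t_12: t_3, t_4.
One step further: t_8, t_6 (4 so far).
Nothing else is reachable below t_12; 4 in all.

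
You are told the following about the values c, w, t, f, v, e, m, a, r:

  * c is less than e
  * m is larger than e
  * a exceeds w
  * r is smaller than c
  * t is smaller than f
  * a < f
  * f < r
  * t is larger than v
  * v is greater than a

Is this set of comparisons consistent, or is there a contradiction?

Every relation is compatible with w < a < v < t < f < r < c < e < m; the set is consistent.

consistent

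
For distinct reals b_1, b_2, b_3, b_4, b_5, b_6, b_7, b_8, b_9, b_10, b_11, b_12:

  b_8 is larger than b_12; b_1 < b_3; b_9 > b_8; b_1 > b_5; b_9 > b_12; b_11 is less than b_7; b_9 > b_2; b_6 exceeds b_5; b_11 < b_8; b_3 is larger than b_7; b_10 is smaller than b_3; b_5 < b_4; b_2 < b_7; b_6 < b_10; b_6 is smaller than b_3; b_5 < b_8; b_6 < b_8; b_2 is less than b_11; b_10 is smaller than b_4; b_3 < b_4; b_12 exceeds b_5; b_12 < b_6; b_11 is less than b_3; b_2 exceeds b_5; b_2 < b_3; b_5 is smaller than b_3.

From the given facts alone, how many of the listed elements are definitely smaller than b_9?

6

From b_9 the given relations immediately reach b_12, b_2, b_8.
From those, b_5, b_11, b_6 — 6 in total.
No other element is forced below b_9 by the given relations, so the count is 6.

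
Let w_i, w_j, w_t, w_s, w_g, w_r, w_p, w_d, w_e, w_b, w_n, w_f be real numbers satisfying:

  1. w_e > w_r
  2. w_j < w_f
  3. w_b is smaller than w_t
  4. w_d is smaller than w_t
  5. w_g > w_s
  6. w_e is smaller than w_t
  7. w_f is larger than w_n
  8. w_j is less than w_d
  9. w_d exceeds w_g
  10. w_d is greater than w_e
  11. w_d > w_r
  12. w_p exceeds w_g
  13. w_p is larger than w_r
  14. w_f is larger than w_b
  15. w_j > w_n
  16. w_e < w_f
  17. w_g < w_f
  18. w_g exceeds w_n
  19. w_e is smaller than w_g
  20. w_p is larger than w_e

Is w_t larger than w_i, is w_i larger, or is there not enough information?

undetermined

Following every chain through w_i: nothing is chained to w_i.
w_t is not reached, and no chain runs the other way from w_t to w_i.
So the given relations leave the order of w_i and w_t undetermined.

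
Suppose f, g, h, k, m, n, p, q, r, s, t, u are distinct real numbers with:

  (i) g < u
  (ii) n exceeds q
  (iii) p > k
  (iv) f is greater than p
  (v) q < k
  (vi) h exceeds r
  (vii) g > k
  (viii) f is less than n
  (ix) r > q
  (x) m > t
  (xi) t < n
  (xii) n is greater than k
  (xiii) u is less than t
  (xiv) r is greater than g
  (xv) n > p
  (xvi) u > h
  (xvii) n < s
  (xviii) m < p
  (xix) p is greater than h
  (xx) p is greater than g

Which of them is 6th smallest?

Chaining the given pairs: q < k < g < r < h < u < t < m < p < f < n < s.
Counting 6 from the smallest end gives u.

u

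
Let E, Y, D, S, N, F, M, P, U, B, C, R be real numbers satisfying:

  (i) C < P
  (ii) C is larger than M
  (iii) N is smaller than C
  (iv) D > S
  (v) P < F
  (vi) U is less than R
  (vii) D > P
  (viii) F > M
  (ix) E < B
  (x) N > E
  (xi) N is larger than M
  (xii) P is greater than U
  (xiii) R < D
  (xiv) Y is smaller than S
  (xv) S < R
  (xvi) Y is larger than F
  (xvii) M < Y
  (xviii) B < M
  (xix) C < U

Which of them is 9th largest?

N

Piecing the relations together gives one ordering: E < B < M < N < C < U < P < F < Y < S < R < D.
The 9th largest is N.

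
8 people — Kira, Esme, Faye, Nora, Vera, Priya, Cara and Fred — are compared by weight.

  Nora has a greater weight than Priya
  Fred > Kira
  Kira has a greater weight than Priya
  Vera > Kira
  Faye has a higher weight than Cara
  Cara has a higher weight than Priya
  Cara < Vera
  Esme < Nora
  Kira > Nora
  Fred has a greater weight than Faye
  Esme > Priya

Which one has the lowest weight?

Esme is not least since Priya < Esme; Cara is not least since Priya < Cara; Faye is not least since Cara < Faye; Nora is not least since Priya < Nora; Kira is not least since Nora < Kira; Fred is not least since Kira < Fred; Vera is not least since Cara < Vera.
Only Priya has nothing below it, so Priya is the lowest weight.

Priya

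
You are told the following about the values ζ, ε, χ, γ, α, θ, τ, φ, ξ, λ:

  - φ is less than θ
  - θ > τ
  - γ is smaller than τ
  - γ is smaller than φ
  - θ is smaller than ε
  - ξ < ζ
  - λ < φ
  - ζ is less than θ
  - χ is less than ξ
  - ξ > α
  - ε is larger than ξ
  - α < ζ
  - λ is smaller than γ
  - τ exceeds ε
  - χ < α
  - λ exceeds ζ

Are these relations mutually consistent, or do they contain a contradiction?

inconsistent

Chaining the given relations yields θ < ε < τ, so θ < τ. But one relation states τ < θ. These cannot both hold.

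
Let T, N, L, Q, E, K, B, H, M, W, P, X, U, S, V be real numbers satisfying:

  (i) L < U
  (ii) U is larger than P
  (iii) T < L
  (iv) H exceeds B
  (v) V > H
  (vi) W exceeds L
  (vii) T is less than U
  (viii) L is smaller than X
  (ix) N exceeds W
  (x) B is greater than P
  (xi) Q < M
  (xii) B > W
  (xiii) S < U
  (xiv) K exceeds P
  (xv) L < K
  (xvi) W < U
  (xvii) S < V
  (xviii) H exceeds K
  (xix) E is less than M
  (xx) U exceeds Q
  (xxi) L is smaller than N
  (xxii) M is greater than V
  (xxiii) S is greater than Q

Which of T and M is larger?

M

T < L and L < K give T < K.
With K < H: T < L < K < H.
Then H < V extends the chain to V.
With V < M: T < L < K < H < V < M.
So T < M; M is the larger of the two.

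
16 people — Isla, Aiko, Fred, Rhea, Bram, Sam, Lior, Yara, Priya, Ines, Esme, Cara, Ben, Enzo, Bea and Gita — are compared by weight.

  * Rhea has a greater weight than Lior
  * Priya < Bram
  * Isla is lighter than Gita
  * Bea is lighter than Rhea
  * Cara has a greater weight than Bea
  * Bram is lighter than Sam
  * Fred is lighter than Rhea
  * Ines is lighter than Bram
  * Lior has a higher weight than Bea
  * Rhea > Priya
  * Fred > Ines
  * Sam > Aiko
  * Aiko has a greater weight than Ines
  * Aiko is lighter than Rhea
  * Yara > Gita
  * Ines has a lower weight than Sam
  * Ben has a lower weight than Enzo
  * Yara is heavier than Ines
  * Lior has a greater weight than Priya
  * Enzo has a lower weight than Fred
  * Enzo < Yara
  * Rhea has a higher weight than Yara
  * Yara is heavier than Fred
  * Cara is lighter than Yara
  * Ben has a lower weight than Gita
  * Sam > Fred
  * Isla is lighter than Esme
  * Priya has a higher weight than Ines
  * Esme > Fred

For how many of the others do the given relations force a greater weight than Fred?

The elements the relations force above Fred are Yara, Esme, Sam, Rhea — no chain reaches any other.
That is 4.

4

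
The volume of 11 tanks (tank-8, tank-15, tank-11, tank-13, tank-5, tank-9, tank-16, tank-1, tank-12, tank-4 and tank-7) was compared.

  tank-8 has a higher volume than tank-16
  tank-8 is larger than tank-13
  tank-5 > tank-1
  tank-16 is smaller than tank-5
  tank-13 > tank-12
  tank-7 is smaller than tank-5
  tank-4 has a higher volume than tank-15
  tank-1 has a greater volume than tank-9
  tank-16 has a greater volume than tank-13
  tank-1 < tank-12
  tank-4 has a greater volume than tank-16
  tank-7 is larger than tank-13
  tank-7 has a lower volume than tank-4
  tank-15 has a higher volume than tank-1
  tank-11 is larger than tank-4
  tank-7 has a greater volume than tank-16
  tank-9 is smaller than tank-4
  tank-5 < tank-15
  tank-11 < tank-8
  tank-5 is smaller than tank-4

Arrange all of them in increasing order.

tank-9 < tank-1 < tank-12 < tank-13 < tank-16 < tank-7 < tank-5 < tank-15 < tank-4 < tank-11 < tank-8

Nothing is placed below tank-9, so it is least; from there tank-9 < tank-1; tank-1 < tank-12; tank-12 < tank-13; tank-13 < tank-16; tank-16 < tank-7; tank-7 < tank-5; tank-5 < tank-15; tank-15 < tank-4; tank-4 < tank-11; tank-11 < tank-8, each given directly.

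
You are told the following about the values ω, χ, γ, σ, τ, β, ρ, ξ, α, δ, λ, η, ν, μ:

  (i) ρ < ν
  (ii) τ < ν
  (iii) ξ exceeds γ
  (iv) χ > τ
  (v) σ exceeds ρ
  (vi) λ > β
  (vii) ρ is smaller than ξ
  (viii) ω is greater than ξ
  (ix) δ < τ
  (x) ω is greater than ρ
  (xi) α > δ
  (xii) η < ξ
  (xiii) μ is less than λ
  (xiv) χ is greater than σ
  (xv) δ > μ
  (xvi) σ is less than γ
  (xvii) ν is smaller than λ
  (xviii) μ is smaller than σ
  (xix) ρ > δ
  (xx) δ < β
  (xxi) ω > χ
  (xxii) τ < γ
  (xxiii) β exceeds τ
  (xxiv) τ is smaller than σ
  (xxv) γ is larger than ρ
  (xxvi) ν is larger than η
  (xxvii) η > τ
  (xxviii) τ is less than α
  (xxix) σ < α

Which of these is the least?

μ

δ is not least since μ < δ; τ is not least since δ < τ; β is not least since δ < β; ρ is not least since δ < ρ; σ is not least since μ < σ; η is not least since τ < η; ν is not least since τ < ν; γ is not least since τ < γ; α is not least since δ < α; χ is not least since σ < χ; ξ is not least since η < ξ; λ is not least since β < λ; ω is not least since ξ < ω.
Only μ has nothing below it, so μ is the least.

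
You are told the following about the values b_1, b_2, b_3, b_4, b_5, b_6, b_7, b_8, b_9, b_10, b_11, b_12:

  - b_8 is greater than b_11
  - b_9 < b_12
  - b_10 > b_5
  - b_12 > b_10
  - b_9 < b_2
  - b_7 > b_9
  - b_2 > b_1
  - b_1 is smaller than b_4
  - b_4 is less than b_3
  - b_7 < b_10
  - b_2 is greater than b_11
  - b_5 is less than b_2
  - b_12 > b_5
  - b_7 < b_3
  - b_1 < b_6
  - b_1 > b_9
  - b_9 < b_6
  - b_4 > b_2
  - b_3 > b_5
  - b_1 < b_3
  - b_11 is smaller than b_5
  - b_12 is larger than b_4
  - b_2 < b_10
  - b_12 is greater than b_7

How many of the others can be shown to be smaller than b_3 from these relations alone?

The elements the relations force below b_3 are b_11, b_9, b_1, b_5, b_2, b_7, b_4 — no chain reaches any other.
That is 7.

7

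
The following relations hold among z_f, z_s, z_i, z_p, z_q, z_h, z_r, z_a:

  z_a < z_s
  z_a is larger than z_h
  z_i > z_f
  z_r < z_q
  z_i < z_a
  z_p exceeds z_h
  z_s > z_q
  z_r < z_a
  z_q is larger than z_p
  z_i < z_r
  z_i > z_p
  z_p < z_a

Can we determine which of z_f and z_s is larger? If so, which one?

z_f < z_i < z_r < z_a < z_s, by transitivity through z_i, z_r, z_a.
So z_s is larger.

z_s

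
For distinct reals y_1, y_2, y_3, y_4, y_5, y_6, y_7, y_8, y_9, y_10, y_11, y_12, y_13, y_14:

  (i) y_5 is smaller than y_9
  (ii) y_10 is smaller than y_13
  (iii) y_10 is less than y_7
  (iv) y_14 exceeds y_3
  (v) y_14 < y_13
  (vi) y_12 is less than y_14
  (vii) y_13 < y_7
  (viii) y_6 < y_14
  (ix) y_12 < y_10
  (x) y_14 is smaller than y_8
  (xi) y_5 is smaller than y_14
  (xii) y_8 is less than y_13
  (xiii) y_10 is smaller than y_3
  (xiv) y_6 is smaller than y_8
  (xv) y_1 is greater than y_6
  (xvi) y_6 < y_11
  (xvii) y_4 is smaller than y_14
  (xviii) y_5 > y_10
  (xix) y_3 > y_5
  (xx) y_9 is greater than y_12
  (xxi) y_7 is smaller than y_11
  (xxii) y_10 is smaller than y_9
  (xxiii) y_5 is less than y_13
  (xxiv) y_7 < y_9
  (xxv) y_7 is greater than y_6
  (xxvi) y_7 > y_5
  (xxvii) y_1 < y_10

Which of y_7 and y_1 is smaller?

y_1

Link the given pairs in sequence: y_1 < y_10; y_10 < y_5; y_5 < y_3; y_3 < y_14; y_14 < y_8; y_8 < y_13; y_13 < y_7.
Chaining these gives y_1 < y_10 < y_5 < y_3 < y_14 < y_8 < y_13 < y_7.
So y_1 < y_7; y_1 is the smaller of the two.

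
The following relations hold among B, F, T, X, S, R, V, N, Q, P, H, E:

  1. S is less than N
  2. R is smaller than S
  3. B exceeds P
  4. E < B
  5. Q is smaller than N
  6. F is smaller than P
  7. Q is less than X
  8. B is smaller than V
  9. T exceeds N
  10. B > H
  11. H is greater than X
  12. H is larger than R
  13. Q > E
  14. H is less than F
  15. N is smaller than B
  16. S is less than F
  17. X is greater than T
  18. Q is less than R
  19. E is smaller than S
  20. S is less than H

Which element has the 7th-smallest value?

Piecing the relations together gives one ordering: E < Q < R < S < N < T < X < H < F < P < B < V.
The 7th smallest is X.

X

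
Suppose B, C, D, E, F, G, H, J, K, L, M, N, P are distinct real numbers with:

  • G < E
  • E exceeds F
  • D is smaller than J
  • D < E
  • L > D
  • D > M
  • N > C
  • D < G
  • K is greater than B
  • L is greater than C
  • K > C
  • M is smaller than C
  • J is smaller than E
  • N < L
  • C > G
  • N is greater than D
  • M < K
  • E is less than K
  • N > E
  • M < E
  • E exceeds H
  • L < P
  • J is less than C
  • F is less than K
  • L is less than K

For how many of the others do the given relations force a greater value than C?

Directly above C: N, L, K.
One step further: P (4 so far).
No other element is forced above C by the given relations, so the count is 4.

4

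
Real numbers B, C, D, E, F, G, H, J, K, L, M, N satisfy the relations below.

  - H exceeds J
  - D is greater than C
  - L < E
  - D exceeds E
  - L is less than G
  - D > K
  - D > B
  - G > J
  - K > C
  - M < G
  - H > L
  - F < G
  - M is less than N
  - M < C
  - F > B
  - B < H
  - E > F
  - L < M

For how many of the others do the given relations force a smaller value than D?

From D the given relations immediately reach C, K, B, E.
From those, L, M, F — 7 in total.
No other element is forced below D by the given relations, so the count is 7.

7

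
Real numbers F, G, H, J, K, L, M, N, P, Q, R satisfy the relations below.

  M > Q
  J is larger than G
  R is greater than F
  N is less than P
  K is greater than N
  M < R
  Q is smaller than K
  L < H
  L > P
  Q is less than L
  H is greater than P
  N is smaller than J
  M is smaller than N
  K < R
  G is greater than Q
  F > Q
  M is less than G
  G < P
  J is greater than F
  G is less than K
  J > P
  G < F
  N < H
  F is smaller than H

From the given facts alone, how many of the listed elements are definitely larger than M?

9

Directly above M: N, G, R.
One step further: K, F, P, J, H (8 so far).
One step further: L (9 so far).
Nothing else is reachable above M; 9 in all.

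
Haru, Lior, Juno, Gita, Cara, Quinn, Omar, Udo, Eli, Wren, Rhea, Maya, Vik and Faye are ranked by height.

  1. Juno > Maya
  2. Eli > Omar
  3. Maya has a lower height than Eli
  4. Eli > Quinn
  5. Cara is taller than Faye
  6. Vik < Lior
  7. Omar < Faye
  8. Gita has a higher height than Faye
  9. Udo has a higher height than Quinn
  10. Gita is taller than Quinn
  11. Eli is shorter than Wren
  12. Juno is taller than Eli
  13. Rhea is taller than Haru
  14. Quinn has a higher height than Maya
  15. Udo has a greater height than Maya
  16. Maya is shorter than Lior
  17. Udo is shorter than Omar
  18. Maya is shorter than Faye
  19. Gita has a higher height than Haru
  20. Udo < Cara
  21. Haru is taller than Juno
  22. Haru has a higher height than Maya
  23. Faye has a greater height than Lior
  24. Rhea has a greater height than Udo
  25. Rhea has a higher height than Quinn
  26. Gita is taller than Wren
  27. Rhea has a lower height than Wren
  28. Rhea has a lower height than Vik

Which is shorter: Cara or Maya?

Maya

Link the given pairs in sequence: Maya < Quinn; Quinn < Udo; Udo < Omar; Omar < Eli; Eli < Juno; Juno < Haru; Haru < Rhea; Rhea < Vik; Vik < Lior; Lior < Faye; Faye < Cara.
Chaining these gives Maya < Quinn < Udo < Omar < Eli < Juno < Haru < Rhea < Vik < Lior < Faye < Cara.
So Maya < Cara; Maya is the shorter of the two.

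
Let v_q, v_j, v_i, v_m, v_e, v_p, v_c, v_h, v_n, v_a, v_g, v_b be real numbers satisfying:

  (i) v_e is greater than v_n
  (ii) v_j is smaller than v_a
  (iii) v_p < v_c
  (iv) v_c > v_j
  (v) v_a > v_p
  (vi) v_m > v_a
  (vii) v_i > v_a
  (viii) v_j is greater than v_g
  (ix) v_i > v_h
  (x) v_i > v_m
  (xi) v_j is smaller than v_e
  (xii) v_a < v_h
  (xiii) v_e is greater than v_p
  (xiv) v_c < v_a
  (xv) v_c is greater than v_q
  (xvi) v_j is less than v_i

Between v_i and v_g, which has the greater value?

v_i

v_g < v_j and v_j < v_c give v_g < v_c.
Then v_c < v_a extends the chain to v_a.
Then v_a < v_m extends the chain to v_m.
Then v_m < v_i extends the chain to v_i.
So v_g < v_i; v_i is the larger of the two.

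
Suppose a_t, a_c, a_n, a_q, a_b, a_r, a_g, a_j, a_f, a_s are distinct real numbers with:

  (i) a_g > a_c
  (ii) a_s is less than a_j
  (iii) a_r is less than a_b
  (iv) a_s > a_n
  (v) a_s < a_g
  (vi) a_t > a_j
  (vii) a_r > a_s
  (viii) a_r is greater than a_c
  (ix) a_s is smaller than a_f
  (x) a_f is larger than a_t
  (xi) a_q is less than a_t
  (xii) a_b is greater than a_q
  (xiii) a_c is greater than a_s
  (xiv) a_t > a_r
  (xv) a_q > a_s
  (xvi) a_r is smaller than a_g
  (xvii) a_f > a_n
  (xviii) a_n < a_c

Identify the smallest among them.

Chaining upward from a_n: directly above it, a_s, a_c, a_f; then a_q, a_r, a_g, a_j; then a_b, a_t.
That covers every other element, and nothing is given below a_n, so a_n is the smallest.

a_n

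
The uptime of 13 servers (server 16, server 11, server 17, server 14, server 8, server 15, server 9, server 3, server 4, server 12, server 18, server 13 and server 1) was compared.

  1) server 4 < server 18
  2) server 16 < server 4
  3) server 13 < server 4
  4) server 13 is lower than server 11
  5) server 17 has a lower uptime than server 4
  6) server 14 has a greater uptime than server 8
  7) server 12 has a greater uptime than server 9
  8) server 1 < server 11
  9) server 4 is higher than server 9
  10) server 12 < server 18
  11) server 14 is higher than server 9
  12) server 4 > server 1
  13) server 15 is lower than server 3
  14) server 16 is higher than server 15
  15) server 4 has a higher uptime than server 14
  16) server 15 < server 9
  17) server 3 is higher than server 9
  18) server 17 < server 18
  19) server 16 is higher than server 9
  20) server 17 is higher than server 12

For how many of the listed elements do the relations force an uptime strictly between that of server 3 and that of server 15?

1

The relations place server 15 below server 3. An element lies strictly between them when it is forced above server 15 and also forced below server 3.
Above server 15: {server 9, server 12, server 16, server 14, server 17, server 4, server 18}. Below server 3: {server 9}.
Intersection: {server 9} — 1.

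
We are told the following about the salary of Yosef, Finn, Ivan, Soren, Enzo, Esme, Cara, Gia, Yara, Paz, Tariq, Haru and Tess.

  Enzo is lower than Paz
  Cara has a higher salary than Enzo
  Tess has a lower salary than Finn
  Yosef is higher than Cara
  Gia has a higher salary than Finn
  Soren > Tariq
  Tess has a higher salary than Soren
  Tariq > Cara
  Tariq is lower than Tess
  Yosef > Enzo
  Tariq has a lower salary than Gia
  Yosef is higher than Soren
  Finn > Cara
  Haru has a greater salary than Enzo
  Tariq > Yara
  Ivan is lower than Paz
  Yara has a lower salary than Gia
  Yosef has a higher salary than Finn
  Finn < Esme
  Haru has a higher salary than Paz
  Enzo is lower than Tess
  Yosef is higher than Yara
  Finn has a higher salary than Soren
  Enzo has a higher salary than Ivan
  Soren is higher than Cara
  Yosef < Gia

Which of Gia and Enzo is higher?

Enzo < Cara and Cara < Tariq give Enzo < Tariq.
With Tariq < Soren: Enzo < Cara < Tariq < Soren.
Then Soren < Tess extends the chain to Tess.
Then Tess < Finn extends the chain to Finn.
With Finn < Yosef: Enzo < Cara < Tariq < Soren < Tess < Finn < Yosef.
With Yosef < Gia: Enzo < Cara < Tariq < Soren < Tess < Finn < Yosef < Gia.
So Enzo < Gia; Gia is the higher of the two.

Gia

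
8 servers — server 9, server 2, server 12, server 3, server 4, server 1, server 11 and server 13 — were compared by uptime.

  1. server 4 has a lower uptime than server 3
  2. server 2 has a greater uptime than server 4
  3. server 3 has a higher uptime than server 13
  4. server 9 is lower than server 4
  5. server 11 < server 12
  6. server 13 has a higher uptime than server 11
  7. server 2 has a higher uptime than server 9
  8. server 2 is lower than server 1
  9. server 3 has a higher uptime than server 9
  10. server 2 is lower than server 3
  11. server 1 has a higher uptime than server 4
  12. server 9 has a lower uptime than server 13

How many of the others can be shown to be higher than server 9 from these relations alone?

5

From server 9 the given relations immediately reach server 4, server 2, server 13, server 3.
From those, server 1 — 5 in total.
No other element is forced above server 9 by the given relations, so the count is 5.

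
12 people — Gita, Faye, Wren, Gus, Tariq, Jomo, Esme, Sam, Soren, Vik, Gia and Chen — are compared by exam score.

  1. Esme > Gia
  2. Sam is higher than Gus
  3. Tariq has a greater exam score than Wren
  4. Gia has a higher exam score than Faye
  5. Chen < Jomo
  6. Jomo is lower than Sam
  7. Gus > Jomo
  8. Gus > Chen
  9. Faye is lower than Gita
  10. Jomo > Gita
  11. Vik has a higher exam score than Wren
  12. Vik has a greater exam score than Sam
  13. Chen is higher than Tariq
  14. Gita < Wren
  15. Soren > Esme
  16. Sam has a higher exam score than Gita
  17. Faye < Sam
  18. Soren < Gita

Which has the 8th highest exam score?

Chaining the given pairs: Faye < Gia < Esme < Soren < Gita < Wren < Tariq < Chen < Jomo < Gus < Sam < Vik.
The 8th largest is Gita.

Gita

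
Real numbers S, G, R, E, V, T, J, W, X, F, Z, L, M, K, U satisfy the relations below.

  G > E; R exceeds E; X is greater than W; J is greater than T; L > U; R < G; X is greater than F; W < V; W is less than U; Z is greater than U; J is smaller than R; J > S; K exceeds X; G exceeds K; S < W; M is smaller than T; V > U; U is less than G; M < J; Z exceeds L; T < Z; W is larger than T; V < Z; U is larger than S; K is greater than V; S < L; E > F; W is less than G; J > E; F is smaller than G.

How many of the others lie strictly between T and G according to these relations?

The relations place T below G. An element lies strictly between them when it is forced above T and also forced below G.
Above T: {W, U, J, V, R, L, X, K, Z}. Below G: {M, F, S, E, W, U, J, V, R, X, K}.
Intersection: {W, U, J, V, R, X, K} — 7.

7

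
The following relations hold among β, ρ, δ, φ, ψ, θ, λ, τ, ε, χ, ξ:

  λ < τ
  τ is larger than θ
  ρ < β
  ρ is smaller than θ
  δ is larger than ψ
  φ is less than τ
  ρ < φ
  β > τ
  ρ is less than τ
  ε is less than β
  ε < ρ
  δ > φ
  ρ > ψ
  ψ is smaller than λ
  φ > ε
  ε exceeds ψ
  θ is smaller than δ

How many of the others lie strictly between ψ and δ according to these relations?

4

Chaining upward from ψ reaches: ε, ρ, θ, λ, φ, τ, β.
Chaining downward from δ reaches: ε, ρ, θ, φ.
Strictly between ψ and δ are those in both lists: ε, ρ, θ, φ — 4 elements.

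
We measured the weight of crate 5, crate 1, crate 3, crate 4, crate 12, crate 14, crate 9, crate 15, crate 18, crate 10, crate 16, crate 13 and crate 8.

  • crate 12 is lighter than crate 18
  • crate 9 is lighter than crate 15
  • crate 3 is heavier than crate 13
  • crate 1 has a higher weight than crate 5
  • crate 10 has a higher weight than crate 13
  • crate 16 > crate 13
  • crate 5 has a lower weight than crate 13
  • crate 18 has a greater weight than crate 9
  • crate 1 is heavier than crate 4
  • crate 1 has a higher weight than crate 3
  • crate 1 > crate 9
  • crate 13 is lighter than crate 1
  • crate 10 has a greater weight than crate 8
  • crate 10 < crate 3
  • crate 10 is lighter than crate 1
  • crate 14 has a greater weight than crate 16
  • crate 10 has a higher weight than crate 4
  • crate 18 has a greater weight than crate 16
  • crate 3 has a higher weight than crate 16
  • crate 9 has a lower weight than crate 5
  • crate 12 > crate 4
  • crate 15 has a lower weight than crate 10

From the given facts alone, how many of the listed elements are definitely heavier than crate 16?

Directly above crate 16: crate 14, crate 3, crate 18.
One step further: crate 1 (4 so far).
Nothing else is reachable above crate 16; 4 in all.

4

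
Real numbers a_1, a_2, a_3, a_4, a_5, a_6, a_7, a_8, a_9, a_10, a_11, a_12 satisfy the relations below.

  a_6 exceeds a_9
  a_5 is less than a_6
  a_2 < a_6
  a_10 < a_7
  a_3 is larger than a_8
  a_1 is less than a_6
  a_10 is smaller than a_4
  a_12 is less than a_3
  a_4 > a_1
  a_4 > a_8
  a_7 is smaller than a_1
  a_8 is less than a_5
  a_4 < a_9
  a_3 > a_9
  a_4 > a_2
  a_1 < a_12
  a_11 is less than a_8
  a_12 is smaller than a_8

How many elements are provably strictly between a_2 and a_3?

The relations place a_2 below a_3. An element lies strictly between them when it is forced above a_2 and also forced below a_3.
Above a_2: {a_4, a_9, a_6}. Below a_3: {a_10, a_11, a_7, a_1, a_12, a_8, a_4, a_9}.
Intersection: {a_4, a_9} — 2.

2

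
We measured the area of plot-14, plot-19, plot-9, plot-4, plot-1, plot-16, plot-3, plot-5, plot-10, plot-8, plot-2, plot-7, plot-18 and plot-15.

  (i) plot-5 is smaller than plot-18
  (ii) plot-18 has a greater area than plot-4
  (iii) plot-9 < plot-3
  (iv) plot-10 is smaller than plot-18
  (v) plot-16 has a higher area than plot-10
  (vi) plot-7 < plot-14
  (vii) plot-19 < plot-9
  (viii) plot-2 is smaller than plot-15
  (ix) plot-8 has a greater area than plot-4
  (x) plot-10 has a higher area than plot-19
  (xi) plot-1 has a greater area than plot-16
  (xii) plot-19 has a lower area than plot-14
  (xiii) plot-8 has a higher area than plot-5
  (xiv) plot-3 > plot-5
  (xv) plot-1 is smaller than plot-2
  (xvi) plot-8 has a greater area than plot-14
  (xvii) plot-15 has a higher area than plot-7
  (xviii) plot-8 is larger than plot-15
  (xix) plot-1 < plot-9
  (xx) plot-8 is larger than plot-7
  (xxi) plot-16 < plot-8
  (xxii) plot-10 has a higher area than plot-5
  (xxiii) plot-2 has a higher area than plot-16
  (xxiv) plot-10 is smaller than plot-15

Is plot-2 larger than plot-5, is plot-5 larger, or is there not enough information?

plot-5 < plot-10 and plot-10 < plot-16 give plot-5 < plot-16.
Then plot-16 < plot-1 extends the chain to plot-1.
Then plot-1 < plot-2 extends the chain to plot-2.
So plot-2 is larger.

plot-2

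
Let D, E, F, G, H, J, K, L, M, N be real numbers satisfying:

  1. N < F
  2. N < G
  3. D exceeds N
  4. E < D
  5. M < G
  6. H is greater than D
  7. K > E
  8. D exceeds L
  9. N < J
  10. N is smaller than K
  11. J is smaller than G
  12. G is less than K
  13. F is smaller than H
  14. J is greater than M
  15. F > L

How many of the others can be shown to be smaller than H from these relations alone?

5

From H the given relations immediately reach F, D.
From those, E, N, L — 5 in total.
No other element is forced below H by the given relations, so the count is 5.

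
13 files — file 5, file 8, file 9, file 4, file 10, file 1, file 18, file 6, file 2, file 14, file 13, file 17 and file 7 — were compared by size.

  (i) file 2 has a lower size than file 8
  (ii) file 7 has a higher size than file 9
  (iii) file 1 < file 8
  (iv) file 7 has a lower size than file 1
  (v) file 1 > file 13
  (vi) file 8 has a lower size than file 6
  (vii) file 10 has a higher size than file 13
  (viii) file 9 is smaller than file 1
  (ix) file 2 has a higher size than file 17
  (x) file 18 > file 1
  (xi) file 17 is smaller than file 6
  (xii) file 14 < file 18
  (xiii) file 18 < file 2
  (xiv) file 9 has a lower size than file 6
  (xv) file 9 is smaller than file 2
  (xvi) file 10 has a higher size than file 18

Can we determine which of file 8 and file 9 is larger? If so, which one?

file 8

Chaining the given relations: file 9 < file 7 < file 1 < file 18 < file 2 < file 8.
So file 8 is larger.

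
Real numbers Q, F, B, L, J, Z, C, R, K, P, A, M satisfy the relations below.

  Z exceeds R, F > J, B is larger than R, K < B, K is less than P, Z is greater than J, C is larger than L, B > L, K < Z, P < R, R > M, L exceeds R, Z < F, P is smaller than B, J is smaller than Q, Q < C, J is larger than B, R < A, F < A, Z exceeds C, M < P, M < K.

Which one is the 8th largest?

Chaining the given pairs: M < K < P < R < L < B < J < Q < C < Z < F < A.
Counting 8 from the largest end gives L.

L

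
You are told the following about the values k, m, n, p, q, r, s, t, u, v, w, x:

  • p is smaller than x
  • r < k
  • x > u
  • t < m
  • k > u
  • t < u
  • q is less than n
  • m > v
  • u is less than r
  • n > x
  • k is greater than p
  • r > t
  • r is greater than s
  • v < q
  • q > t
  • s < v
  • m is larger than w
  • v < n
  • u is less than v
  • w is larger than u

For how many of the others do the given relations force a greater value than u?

Directly above u: w, r, v, x, k.
One step further: q, n, m (8 so far).
No other element is forced above u by the given relations, so the count is 8.

8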